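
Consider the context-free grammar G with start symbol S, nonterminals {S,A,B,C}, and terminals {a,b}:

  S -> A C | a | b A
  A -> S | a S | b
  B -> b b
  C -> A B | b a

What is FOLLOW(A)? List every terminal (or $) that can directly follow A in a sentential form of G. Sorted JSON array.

FIRST sets, iterate to fixpoint:
iter 1:
  A via A→a S: +{a}
  A via A→b: +{b}
  B via B→b b: +{b}
  C via C→A B: +{a,b}
  S via S→A C: +{a,b}
  FIRST(S)={a,b}  FIRST(A)={a,b}  FIRST(B)={b}  FIRST(C)={a,b}
iter 2: done
  FIRST(S)={a,b}  FIRST(A)={a,b}  FIRST(B)={b}  FIRST(C)={a,b}

FOLLOW sets:
seed FOLLOW(S) with $
round 1:
  C→A B: FOLLOW(A) ⊇ FIRST(B) = {b}; new: +{b}
  S→A C: FOLLOW(A) ⊇ FIRST(C) = {a,b}; new: +{a}
  S→A C: FOLLOW(C) ⊇ FOLLOW(S) ⊇ {$}; new: +{$}
  S→b A: FOLLOW(A) ⊇ FOLLOW(S) ⊇ {$}; new: +{$}
  FOLLOW[S]={$}  FOLLOW[A]={$,a,b}  FOLLOW[B]={}  FOLLOW[C]={$}
round 2:
  A→S: FOLLOW(S) ⊇ FOLLOW(A) ⊇ {$,a,b}; new: +{a,b}
  C→A B: FOLLOW(B) ⊇ FOLLOW(C) ⊇ {$}; new: +{$}
  S→A C: FOLLOW(C) ⊇ FOLLOW(S) ⊇ {$,a,b}; new: +{a,b}
  FOLLOW[S]={$,a,b}  FOLLOW[A]={$,a,b}  FOLLOW[B]={$}  FOLLOW[C]={$,a,b}
round 3:
  C→A B: FOLLOW(B) ⊇ FOLLOW(C) ⊇ {$,a,b}; new: +{a,b}
  FOLLOW[S]={$,a,b}  FOLLOW[A]={$,a,b}  FOLLOW[B]={$,a,b}  FOLLOW[C]={$,a,b}
round 4: (stable)
  FOLLOW[S]={$,a,b}  FOLLOW[A]={$,a,b}  FOLLOW[B]={$,a,b}  FOLLOW[C]={$,a,b}

FOLLOW(A) = ["$", "a", "b"]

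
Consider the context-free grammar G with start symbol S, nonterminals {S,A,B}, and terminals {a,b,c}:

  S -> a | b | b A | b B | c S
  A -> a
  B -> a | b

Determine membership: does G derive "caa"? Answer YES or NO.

Convert to CNF:
  S -> T0 A | T0 B | T1 S | a | b
  A -> a
  B -> a | b
  T0 -> b
  T1 -> c

CYK fill:
  cell(0,0) c: {T1}  orig:{}
  cell(1,1) a: {A,B,S}
  cell(2,2) a: {A,B,S}
  cell(0,1) ca: {S}
  cell(1,2) aa: ∅
  cell(0,2) caa: ∅

S ∉ T[0,2] ⇒ NO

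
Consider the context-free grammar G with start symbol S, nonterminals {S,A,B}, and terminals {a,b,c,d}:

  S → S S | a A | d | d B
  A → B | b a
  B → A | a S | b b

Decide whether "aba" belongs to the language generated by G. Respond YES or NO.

Convert to CNF:
  S -> S S | T0 A | T2 B | d
  A -> T0 S | T1 T0 | T1 T1
  B -> T0 S | T1 T0 | T1 T1
  T0 -> a
  T1 -> b
  T2 -> d

CYK table (by increasing span):
  [0..0]={T0}  "a"  orig:{}
  [1..1]={T1}  "b"  orig:{}
  [2..2]={T0}  "a"  orig:{}
  [0..1]=∅  "ab"
  [1..2]={A,B}  "ba"
  [0..2]={S}  "aba"

S ∈ T[0,2] ⇒ YES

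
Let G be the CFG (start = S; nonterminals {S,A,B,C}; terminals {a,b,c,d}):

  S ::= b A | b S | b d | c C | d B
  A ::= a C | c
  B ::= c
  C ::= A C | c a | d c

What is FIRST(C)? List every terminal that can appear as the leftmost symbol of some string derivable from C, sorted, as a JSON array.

FIRST iteration:
iter 1:
  A via A→a C: +{a}
  A via A→c: +{c}
  B via B→c: +{c}
  C via C→A C: +{a,c}
  C via C→d c: +{d}
  S via S→b A: +{b}
  S via S→c C: +{c}
  S via S→d B: +{d}
  S: {b,c,d}  A: {a,c}  B: {c}  C: {a,c,d}
iter 2: done
  S: {b,c,d}  A: {a,c}  B: {c}  C: {a,c,d}

FIRST(C) = ["a", "c", "d"]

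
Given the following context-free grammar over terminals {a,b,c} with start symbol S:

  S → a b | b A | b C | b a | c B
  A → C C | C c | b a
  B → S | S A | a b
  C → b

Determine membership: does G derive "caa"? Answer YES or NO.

CNF form of G:
  S -> T0 B | T1 A | T1 C | T1 T2 | T2 T1
  A -> C C | C T0 | T1 T2
  B -> S A | T0 B | T1 A | T1 C | T1 T2 | T2 T1
  C -> b
  T0 -> c
  T1 -> b
  T2 -> a

CYK fill:
  T[0,0] 'c' = {T0}  orig:{}
  T[1,1] 'a' = {T2}  orig:{}
  T[2,2] 'a' = {T2}  orig:{}
  T[0,1] 'ca' = ∅
  T[1,2] 'aa' = ∅
  T[0,2] 'caa' = ∅

S ∉ T[0,2] ⇒ NO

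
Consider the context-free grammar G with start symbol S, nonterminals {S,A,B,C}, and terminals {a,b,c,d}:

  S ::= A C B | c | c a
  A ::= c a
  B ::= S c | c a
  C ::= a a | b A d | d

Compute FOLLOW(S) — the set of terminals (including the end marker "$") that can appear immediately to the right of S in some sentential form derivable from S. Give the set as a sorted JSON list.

Compute FIRST by fixpoint:
round 1:
  A via A→c a: +{c}
  B via B→c a: +{c}
  C via C→a a: +{a}
  C via C→b A d: +{b}
  C via C→d: +{d}
  S via S→A C B: +{c}
  S: {c}  A: {c}  B: {c}  C: {a,b,d}
round 2: — fixpoint
  S: {c}  A: {c}  B: {c}  C: {a,b,d}

FOLLOW iteration:
FOLLOW(S) := {$}
round 1:
  B→S c: FOLLOW(S) ⊇ FIRST(c) = {c}; new: +{c}
  C→b A d: FOLLOW(A) ⊇ FIRST(d) = {d}; new: +{d}
  S→A C B: FOLLOW(A) ⊇ FIRST(C) = {a,b,d}; new: +{a,b}
  S→A C B: FOLLOW(C) ⊇ FIRST(B) = {c}; new: +{c}
  S→A C B: FOLLOW(B) ⊇ FOLLOW(S) ⊇ {$,c}; new: +{$,c}
  FOLLOW[S]={$,c}  FOLLOW[A]={a,b,d}  FOLLOW[B]={$,c}  FOLLOW[C]={c}
round 2: (no change)
  FOLLOW[S]={$,c}  FOLLOW[A]={a,b,d}  FOLLOW[B]={$,c}  FOLLOW[C]={c}

FOLLOW(S) = ["$", "c"]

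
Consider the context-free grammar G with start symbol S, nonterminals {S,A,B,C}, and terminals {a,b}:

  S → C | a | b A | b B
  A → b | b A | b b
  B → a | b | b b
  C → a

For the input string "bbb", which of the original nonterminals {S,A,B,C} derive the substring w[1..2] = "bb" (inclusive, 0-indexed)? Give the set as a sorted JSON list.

Convert to CNF:
  S -> T0 A | T0 B | a
  A -> T0 A | T0 T0 | b
  B -> T0 T0 | a | b
  C -> a
  T0 -> b

CYK fill (cells [i..j] with 1 ≤ i ≤ j ≤ 2 only):
  cell(1,1) b: {A,B,T0}  orig:{A,B}
  cell(2,2) b: {A,B,T0}  orig:{A,B}
  cell(1,2) bb: {A,B,S}

Original NTs in T[1,2] deriving "bb": ["A", "B", "S"]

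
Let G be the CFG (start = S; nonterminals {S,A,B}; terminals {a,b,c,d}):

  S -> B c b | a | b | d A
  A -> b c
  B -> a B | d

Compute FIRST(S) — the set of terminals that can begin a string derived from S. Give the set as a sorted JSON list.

FIRST sets, iterate to fixpoint:
pass 1:
  A via A→b c: +{b}
  B via B→a B: +{a}
  B via B→d: +{d}
  S via S→B c b: +{a,d}
  S via S→b: +{b}
  FIRST(S)={a,b,d}  FIRST(A)={b}  FIRST(B)={a,d}
pass 2: — fixpoint
  FIRST(S)={a,b,d}  FIRST(A)={b}  FIRST(B)={a,d}

FIRST(S) = ["a", "b", "d"]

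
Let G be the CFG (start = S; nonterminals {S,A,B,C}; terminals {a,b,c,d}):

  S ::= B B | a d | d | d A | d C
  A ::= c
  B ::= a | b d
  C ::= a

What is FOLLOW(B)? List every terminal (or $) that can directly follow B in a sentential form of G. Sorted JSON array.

FIRST iteration:
round 1:
  A via A→c: +{c}
  B via B→a: +{a}
  B via B→b d: +{b}
  C via C→a: +{a}
  S via S→B B: +{a,b}
  S via S→d: +{d}
  FIRST(S)={a,b,d}  FIRST(A)={c}  FIRST(B)={a,b}  FIRST(C)={a}
round 2: (stable)
  FIRST(S)={a,b,d}  FIRST(A)={c}  FIRST(B)={a,b}  FIRST(C)={a}

FOLLOW sets:
initialize: $ ∈ FOLLOW(S)
[1]
  S→B B: FOLLOW(B) ⊇ FIRST(B) = {a,b}; new: +{a,b}
  S→B B: FOLLOW(B) ⊇ FOLLOW(S) ⊇ {$}; new: +{$}
  S→d A: FOLLOW(A) ⊇ FOLLOW(S) ⊇ {$}; new: +{$}
  S→d C: FOLLOW(C) ⊇ FOLLOW(S) ⊇ {$}; new: +{$}
  S: {$}  A: {$}  B: {$,a,b}  C: {$}
[2] — fixpoint
  S: {$}  A: {$}  B: {$,a,b}  C: {$}

FOLLOW(B) = ["$", "a", "b"]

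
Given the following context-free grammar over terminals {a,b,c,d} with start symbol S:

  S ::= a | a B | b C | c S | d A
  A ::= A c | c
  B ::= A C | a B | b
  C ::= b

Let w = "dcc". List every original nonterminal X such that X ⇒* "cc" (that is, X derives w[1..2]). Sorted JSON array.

Convert to CNF:
  S -> T0 S | T1 B | T2 C | T3 A | a
  A -> A T0 | c
  B -> A C | T1 B | b
  C -> b
  T0 -> c
  T1 -> a
  T2 -> b
  T3 -> d

Fill CYK table bottom-up (cells [i..j] with 1 ≤ i ≤ j ≤ 2 only):
  T[1,1] 'c' = {A,T0}  orig:{A}
  T[2,2] 'c' = {A,T0}  orig:{A}
  T[1,2] 'cc' = {A}

Original NTs in T[1,2] deriving "cc": ["A"]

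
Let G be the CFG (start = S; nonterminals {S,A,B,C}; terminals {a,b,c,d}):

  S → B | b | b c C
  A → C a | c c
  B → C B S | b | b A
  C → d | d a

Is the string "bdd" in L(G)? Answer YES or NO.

Convert to CNF:
  S -> C X5 | T2 A | T2 X6 | b
  A -> C T0 | T1 T1
  B -> C X4 | T2 A | b
  C -> T3 T0 | d
  T0 -> a
  T1 -> c
  T2 -> b
  T3 -> d
  X4 -> B S
  X5 -> B S
  X6 -> T1 C

CYK fill:
  [0..0]={B,S,T2}  "b"  orig:{B,S}
  [1..1]={C,T3}  "d"  orig:{C}
  [2..2]={C,T3}  "d"  orig:{C}
  [0..1]=∅  "bd"
  [1..2]=∅  "dd"
  [0..2]=∅  "bdd"

S ∉ T[0,2] ⇒ NO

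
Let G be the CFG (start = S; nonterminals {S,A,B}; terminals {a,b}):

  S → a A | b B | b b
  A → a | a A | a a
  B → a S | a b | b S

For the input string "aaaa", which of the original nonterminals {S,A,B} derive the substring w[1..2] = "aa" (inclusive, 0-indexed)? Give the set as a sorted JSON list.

CNF form of G:
  S -> T0 A | T1 B | T1 T1
  A -> T0 A | T0 T0 | a
  B -> T0 S | T0 T1 | T1 S
  T0 -> a
  T1 -> b

CYK fill, restricted to cells inside w[1..2]:
  [1..1]={A,T0}  "a"  orig:{A}
  [2..2]={A,T0}  "a"  orig:{A}
  [1..2]={A,S}  "aa"

Original NTs in T[1,2] deriving "aa": ["A", "S"]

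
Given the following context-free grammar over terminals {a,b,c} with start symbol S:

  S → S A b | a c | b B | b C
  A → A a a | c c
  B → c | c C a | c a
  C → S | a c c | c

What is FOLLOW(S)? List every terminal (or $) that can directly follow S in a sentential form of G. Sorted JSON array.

FIRST sets, iterate to fixpoint:
[1]
  A via A→c c: +{c}
  B via B→c: +{c}
  C via C→a c c: +{a}
  C via C→c: +{c}
  S via S→a c: +{a}
  S via S→b B: +{b}
  FIRST(S)={a,b}  FIRST(A)={c}  FIRST(B)={c}  FIRST(C)={a,c}
[2]
  C via C→S: +{b}
  FIRST(S)={a,b}  FIRST(A)={c}  FIRST(B)={c}  FIRST(C)={a,b,c}
[3] — fixpoint
  FIRST(S)={a,b}  FIRST(A)={c}  FIRST(B)={c}  FIRST(C)={a,b,c}

FOLLOW sets:
seed FOLLOW(S) with $
pass 1:
  A→A a a: FOLLOW(A) ⊇ FIRST(a) = {a}; new: +{a}
  B→c C a: FOLLOW(C) ⊇ FIRST(a) = {a}; new: +{a}
  C→S: FOLLOW(S) ⊇ FOLLOW(C) ⊇ {a}; new: +{a}
  S→S A b: FOLLOW(S) ⊇ FIRST(A) = {c}; new: +{c}
  S→S A b: FOLLOW(A) ⊇ FIRST(b) = {b}; new: +{b}
  S→b B: FOLLOW(B) ⊇ FOLLOW(S) ⊇ {$,a,c}; new: +{$,a,c}
  S→b C: FOLLOW(C) ⊇ FOLLOW(S) ⊇ {$,a,c}; new: +{$,c}
  FOLLOW[S]={$,a,c}  FOLLOW[A]={a,b}  FOLLOW[B]={$,a,c}  FOLLOW[C]={$,a,c}
pass 2: (no change)
  FOLLOW[S]={$,a,c}  FOLLOW[A]={a,b}  FOLLOW[B]={$,a,c}  FOLLOW[C]={$,a,c}

FOLLOW(S) = ["$", "a", "c"]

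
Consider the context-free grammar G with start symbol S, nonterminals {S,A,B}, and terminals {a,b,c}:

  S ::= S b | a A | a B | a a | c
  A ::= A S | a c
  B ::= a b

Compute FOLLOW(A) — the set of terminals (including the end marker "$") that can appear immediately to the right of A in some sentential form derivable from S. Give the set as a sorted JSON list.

FIRST sets, iterate to fixpoint:
pass 1:
  A via A→a c: +{a}
  B via B→a b: +{a}
  S via S→a A: +{a}
  S via S→c: +{c}
  FIRST(S)={a,c}  FIRST(A)={a}  FIRST(B)={a}
pass 2: (stable)
  FIRST(S)={a,c}  FIRST(A)={a}  FIRST(B)={a}

FOLLOW iteration:
seed FOLLOW(S) with $
iter 1:
  A→A S: FOLLOW(A) ⊇ FIRST(S) = {a,c}; new: +{a,c}
  A→A S: FOLLOW(S) ⊇ FOLLOW(A) ⊇ {a,c}; new: +{a,c}
  S→S b: FOLLOW(S) ⊇ FIRST(b) = {b}; new: +{b}
  S→a A: FOLLOW(A) ⊇ FOLLOW(S) ⊇ {$,a,b,c}; new: +{$,b}
  S→a B: FOLLOW(B) ⊇ FOLLOW(S) ⊇ {$,a,b,c}; new: +{$,a,b,c}
  FOLLOW[S]={$,a,b,c}  FOLLOW[A]={$,a,b,c}  FOLLOW[B]={$,a,b,c}
iter 2: (no change)
  FOLLOW[S]={$,a,b,c}  FOLLOW[A]={$,a,b,c}  FOLLOW[B]={$,a,b,c}

FOLLOW(A) = ["$", "a", "b", "c"]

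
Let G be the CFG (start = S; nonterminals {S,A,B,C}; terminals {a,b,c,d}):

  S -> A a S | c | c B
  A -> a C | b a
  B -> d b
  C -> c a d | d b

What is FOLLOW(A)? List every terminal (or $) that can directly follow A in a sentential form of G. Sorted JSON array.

FIRST iteration:
iter 1:
  A via A→a C: +{a}
  A via A→b a: +{b}
  B via B→d b: +{d}
  C via C→c a d: +{c}
  C via C→d b: +{d}
  S via S→A a S: +{a,b}
  S via S→c: +{c}
  FIRST[S]={a,b,c}  FIRST[A]={a,b}  FIRST[B]={d}  FIRST[C]={c,d}
iter 2: done
  FIRST[S]={a,b,c}  FIRST[A]={a,b}  FIRST[B]={d}  FIRST[C]={c,d}

Compute FOLLOW by fixpoint:
FOLLOW(S) := {$}
round 1:
  S→A a S: FOLLOW(A) ⊇ FIRST(a) = {a}; new: +{a}
  S→c B: FOLLOW(B) ⊇ FOLLOW(S) ⊇ {$}; new: +{$}
  S: {$}  A: {a}  B: {$}  C: {}
round 2:
  A→a C: FOLLOW(C) ⊇ FOLLOW(A) ⊇ {a}; new: +{a}
  S: {$}  A: {a}  B: {$}  C: {a}
round 3: (stable)
  S: {$}  A: {a}  B: {$}  C: {a}

FOLLOW(A) = ["a"]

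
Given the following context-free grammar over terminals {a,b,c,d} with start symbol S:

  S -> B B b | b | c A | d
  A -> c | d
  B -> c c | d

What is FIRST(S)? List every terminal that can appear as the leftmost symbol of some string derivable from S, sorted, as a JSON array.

FIRST sets, iterate to fixpoint:
pass 1:
  A via A→c: +{c}
  A via A→d: +{d}
  B via B→c c: +{c}
  B via B→d: +{d}
  S via S→B B b: +{c,d}
  S via S→b: +{b}
  S: {b,c,d}  A: {c,d}  B: {c,d}
pass 2: (stable)
  S: {b,c,d}  A: {c,d}  B: {c,d}

FIRST(S) = ["b", "c", "d"]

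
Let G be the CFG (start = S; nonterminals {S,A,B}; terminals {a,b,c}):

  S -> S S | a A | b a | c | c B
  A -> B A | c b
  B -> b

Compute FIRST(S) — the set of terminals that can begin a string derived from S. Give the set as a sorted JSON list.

FIRST sets, iterate to fixpoint:
[1]
  A via A→c b: +{c}
  B via B→b: +{b}
  S via S→a A: +{a}
  S via S→b a: +{b}
  S via S→c: +{c}
  FIRST(S)={a,b,c}  FIRST(A)={c}  FIRST(B)={b}
[2]
  A via A→B A: +{b}
  FIRST(S)={a,b,c}  FIRST(A)={b,c}  FIRST(B)={b}
[3] (no change)
  FIRST(S)={a,b,c}  FIRST(A)={b,c}  FIRST(B)={b}

FIRST(S) = ["a", "b", "c"]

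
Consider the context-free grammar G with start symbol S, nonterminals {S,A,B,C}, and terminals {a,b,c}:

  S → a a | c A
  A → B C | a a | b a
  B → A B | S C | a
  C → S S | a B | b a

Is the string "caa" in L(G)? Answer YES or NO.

CNF form of G:
  S -> T0 T0 | T2 A
  A -> B C | T0 T0 | T1 T0
  B -> A B | S C | a
  C -> S S | T0 B | T1 T0
  T0 -> a
  T1 -> b
  T2 -> c

CYK fill:
  [0..0]={T2}  "c"  orig:{}
  [1..1]={B,T0}  "a"  orig:{B}
  [2..2]={B,T0}  "a"  orig:{B}
  [0..1]=∅  "ca"
  [1..2]={A,C,S}  "aa"
  [0..2]={S}  "caa"

S ∈ T[0,2] ⇒ YES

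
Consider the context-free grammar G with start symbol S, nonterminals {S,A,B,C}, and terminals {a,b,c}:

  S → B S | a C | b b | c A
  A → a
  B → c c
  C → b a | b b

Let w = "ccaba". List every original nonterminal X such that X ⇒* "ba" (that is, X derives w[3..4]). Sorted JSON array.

CNF form of G:
  S -> B S | T0 A | T1 T1 | T2 C
  A -> a
  B -> T0 T0
  C -> T1 T1 | T1 T2
  T0 -> c
  T1 -> b
  T2 -> a

CYK table (by increasing span), restricted to cells inside w[3..4]:
  [3..3]={T1}  "b"  orig:{}
  [4..4]={A,T2}  "a"  orig:{A}
  [3..4]={C}  "ba"

Original NTs in T[3,4] deriving "ba": ["C"]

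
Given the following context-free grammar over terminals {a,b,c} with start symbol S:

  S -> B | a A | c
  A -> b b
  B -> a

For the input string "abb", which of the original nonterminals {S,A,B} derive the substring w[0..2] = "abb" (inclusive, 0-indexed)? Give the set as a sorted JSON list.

CNF form of G:
  S -> T1 A | a | c
  A -> T0 T0
  B -> a
  T0 -> b
  T1 -> a

Fill CYK table bottom-up — only the sub-triangle for w[0..2]:
  [0..0]={B,S,T1}  "a"  orig:{B,S}
  [1..1]={T0}  "b"  orig:{}
  [2..2]={T0}  "b"  orig:{}
  [0..1]=∅  "ab"
  [1..2]={A}  "bb"
  [0..2]={S}  "abb"

Original NTs in T[0,2] deriving "abb": ["S"]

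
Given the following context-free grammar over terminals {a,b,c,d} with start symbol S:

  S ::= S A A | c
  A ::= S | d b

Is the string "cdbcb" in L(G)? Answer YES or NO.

Convert to CNF:
  S -> S X3 | c
  A -> S X2 | T0 T1 | c
  T0 -> d
  T1 -> b
  X2 -> A A
  X3 -> A A

CYK fill:
  cell(0,0) c: {A,S}
  cell(1,1) d: {T0}  orig:{}
  cell(2,2) b: {T1}  orig:{}
  cell(3,3) c: {A,S}
  cell(4,4) b: {T1}  orig:{}
  cell(0,1) cd: ∅
  cell(1,2) db: {A}
  cell(2,3) bc: ∅
  cell(3,4) cb: ∅
  cell(0,2) cdb: {X2,X3}  orig:{}
  cell(1,3) dbc: {X2,X3}  orig:{}
  cell(2,4) bcb: ∅
  cell(0,3) cdbc: {A,S}
  cell(1,4) dbcb: ∅
  cell(0,4) cdbcb: ∅

S ∉ T[0,4] ⇒ NO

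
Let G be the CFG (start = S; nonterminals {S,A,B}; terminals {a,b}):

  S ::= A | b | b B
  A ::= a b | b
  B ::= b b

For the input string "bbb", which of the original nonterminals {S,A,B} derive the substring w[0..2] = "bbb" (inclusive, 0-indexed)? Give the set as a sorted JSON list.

CNF form of G:
  S -> T0 T1 | T1 B | b
  A -> T0 T1 | b
  B -> T1 T1
  T0 -> a
  T1 -> b

CYK fill, restricted to cells inside w[0..2]:
  T[0,0] 'b' = {A,S,T1}  orig:{A,S}
  T[1,1] 'b' = {A,S,T1}  orig:{A,S}
  T[2,2] 'b' = {A,S,T1}  orig:{A,S}
  T[0,1] 'bb' = {B}
  T[1,2] 'bb' = {B}
  T[0,2] 'bbb' = {S}

Original NTs in T[0,2] deriving "bbb": ["S"]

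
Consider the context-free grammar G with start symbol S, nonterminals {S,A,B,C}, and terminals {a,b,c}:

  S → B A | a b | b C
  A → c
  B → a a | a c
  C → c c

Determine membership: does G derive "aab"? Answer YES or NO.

Convert to CNF:
  S -> B A | T0 T2 | T2 C
  A -> c
  B -> T0 T0 | T0 T1
  C -> T1 T1
  T0 -> a
  T1 -> c
  T2 -> b

Fill CYK table bottom-up:
  T[0,0] 'a' = {T0}  orig:{}
  T[1,1] 'a' = {T0}  orig:{}
  T[2,2] 'b' = {T2}  orig:{}
  T[0,1] 'aa' = {B}
  T[1,2] 'ab' = {S}
  T[0,2] 'aab' = ∅

S ∉ T[0,2] ⇒ NO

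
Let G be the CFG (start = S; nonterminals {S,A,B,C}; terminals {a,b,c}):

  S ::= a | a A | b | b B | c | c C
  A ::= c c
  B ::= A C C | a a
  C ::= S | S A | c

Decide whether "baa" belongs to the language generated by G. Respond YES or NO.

CNF form of G:
  S -> T0 C | T1 A | T2 B | a | b | c
  A -> T0 T0
  B -> A X3 | T1 T1
  C -> S A | T0 C | T1 A | T2 B | a | b | c
  T0 -> c
  T1 -> a
  T2 -> b
  X3 -> C C

CYK table (by increasing span):
  T[0,0] 'b' = {C,S,T2}  orig:{C,S}
  T[1,1] 'a' = {C,S,T1}  orig:{C,S}
  T[2,2] 'a' = {C,S,T1}  orig:{C,S}
  T[0,1] 'ba' = {X3}  orig:{}
  T[1,2] 'aa' = {B,X3}  orig:{B}
  T[0,2] 'baa' = {C,S}

S ∈ T[0,2] ⇒ YES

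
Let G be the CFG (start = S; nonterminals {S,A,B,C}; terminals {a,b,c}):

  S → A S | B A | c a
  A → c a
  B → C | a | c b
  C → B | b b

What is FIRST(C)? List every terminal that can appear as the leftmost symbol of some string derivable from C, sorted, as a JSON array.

Compute FIRST by fixpoint:
round 1:
  A via A→c a: +{c}
  B via B→a: +{a}
  B via B→c b: +{c}
  C via C→B: +{a,c}
  C via C→b b: +{b}
  S via S→A S: +{c}
  S via S→B A: +{a}
  FIRST(S)={a,c}  FIRST(A)={c}  FIRST(B)={a,c}  FIRST(C)={a,b,c}
round 2:
  B via B→C: +{b}
  S via S→B A: +{b}
  FIRST(S)={a,b,c}  FIRST(A)={c}  FIRST(B)={a,b,c}  FIRST(C)={a,b,c}
round 3: (no change)
  FIRST(S)={a,b,c}  FIRST(A)={c}  FIRST(B)={a,b,c}  FIRST(C)={a,b,c}

FIRST(C) = ["a", "b", "c"]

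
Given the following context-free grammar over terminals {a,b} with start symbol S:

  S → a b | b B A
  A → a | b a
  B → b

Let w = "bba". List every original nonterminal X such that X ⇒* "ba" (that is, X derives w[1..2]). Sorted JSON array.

Convert to CNF:
  S -> T0 X2 | T1 T0
  A -> T0 T1 | a
  B -> b
  T0 -> b
  T1 -> a
  X2 -> B A

CYK table (by increasing span) — only the sub-triangle for w[1..2]:
  T[1,1] 'b' = {B,T0}  orig:{B}
  T[2,2] 'a' = {A,T1}  orig:{A}
  T[1,2] 'ba' = {A,X2}  orig:{A}

Original NTs in T[1,2] deriving "ba": ["A"]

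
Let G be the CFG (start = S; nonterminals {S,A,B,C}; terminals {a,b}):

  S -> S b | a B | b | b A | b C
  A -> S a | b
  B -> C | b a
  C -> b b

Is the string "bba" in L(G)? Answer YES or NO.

Convert to CNF:
  S -> S T1 | T0 B | T1 A | T1 C | b
  A -> S T0 | b
  B -> T1 T0 | T1 T1
  C -> T1 T1
  T0 -> a
  T1 -> b

CYK fill:
  [0..0]={A,S,T1}  "b"  orig:{A,S}
  [1..1]={A,S,T1}  "b"  orig:{A,S}
  [2..2]={T0}  "a"  orig:{}
  [0..1]={B,C,S}  "bb"
  [1..2]={A,B}  "ba"
  [0..2]={A,S}  "bba"

S ∈ T[0,2] ⇒ YES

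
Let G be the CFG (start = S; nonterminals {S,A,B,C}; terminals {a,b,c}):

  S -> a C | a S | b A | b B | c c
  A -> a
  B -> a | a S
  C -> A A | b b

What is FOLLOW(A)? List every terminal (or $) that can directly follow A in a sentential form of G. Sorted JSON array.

FIRST iteration:
pass 1:
  A via A→a: +{a}
  B via B→a: +{a}
  C via C→A A: +{a}
  C via C→b b: +{b}
  S via S→a C: +{a}
  S via S→b A: +{b}
  S via S→c c: +{c}
  S: {a,b,c}  A: {a}  B: {a}  C: {a,b}
pass 2: done
  S: {a,b,c}  A: {a}  B: {a}  C: {a,b}

FOLLOW sets:
FOLLOW(S) := {$}
round 1:
  C→A A: FOLLOW(A) ⊇ FIRST(A) = {a}; new: +{a}
  S→a C: FOLLOW(C) ⊇ FOLLOW(S) ⊇ {$}; new: +{$}
  S→b A: FOLLOW(A) ⊇ FOLLOW(S) ⊇ {$}; new: +{$}
  S→b B: FOLLOW(B) ⊇ FOLLOW(S) ⊇ {$}; new: +{$}
  FOLLOW[S]={$}  FOLLOW[A]={$,a}  FOLLOW[B]={$}  FOLLOW[C]={$}
round 2: — fixpoint
  FOLLOW[S]={$}  FOLLOW[A]={$,a}  FOLLOW[B]={$}  FOLLOW[C]={$}

FOLLOW(A) = ["$", "a"]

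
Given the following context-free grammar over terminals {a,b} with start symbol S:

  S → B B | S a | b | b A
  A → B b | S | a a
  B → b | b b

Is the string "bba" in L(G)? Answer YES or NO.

Convert to CNF:
  S -> B B | S T1 | T0 A | b
  A -> B B | B T0 | S T1 | T0 A | T1 T1 | b
  B -> T0 T0 | b
  T0 -> b
  T1 -> a

Fill CYK table bottom-up:
  [0..0]={A,B,S,T0}  "b"  orig:{A,B,S}
  [1..1]={A,B,S,T0}  "b"  orig:{A,B,S}
  [2..2]={T1}  "a"  orig:{}
  [0..1]={A,B,S}  "bb"
  [1..2]={A,S}  "ba"
  [0..2]={A,S}  "bba"

S ∈ T[0,2] ⇒ YES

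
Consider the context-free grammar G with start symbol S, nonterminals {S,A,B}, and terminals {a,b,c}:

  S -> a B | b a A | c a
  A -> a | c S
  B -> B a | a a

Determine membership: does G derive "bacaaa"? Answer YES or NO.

CNF form of G:
  S -> T0 T1 | T1 B | T2 X3
  A -> T0 S | a
  B -> B T1 | T1 T1
  T0 -> c
  T1 -> a
  T2 -> b
  X3 -> T1 A

CYK fill:
  cell(0,0) b: {T2}  orig:{}
  cell(1,1) a: {A,T1}  orig:{A}
  cell(2,2) c: {T0}  orig:{}
  cell(3,3) a: {A,T1}  orig:{A}
  cell(4,4) a: {A,T1}  orig:{A}
  cell(5,5) a: {A,T1}  orig:{A}
  cell(0,1) ba: ∅
  cell(1,2) ac: ∅
  cell(2,3) ca: {S}
  cell(3,4) aa: {B,X3}  orig:{B}
  cell(4,5) aa: {B,X3}  orig:{B}
  cell(0,2) bac: ∅
  cell(1,3) aca: ∅
  cell(2,4) caa: ∅
  cell(3,5) aaa: {B,S}
  cell(0,3) baca: ∅
  cell(1,4) acaa: ∅
  cell(2,5) caaa: {A}
  cell(0,4) bacaa: ∅
  cell(1,5) acaaa: {X3}  orig:{}
  cell(0,5) bacaaa: {S}

S ∈ T[0,5] ⇒ YES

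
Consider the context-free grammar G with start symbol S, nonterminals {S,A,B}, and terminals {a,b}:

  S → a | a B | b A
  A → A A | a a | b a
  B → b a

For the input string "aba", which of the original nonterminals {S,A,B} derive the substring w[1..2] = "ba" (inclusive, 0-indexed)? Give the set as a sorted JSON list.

Convert to CNF:
  S -> T0 B | T1 A | a
  A -> A A | T0 T0 | T1 T0
  B -> T1 T0
  T0 -> a
  T1 -> b

CYK fill — only the sub-triangle for w[1..2]:
  T[1,1] 'b' = {T1}  orig:{}
  T[2,2] 'a' = {S,T0}  orig:{S}
  T[1,2] 'ba' = {A,B}

Original NTs in T[1,2] deriving "ba": ["A", "B"]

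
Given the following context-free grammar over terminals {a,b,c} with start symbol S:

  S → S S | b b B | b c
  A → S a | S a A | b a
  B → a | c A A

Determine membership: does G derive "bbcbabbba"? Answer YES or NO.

CNF form of G:
  S -> S S | T1 T2 | T1 X5
  A -> S T0 | S X3 | T1 T0
  B -> T2 X4 | a
  T0 -> a
  T1 -> b
  T2 -> c
  X3 -> T0 A
  X4 -> A A
  X5 -> T1 B

CYK fill:
  [0..0]={T1}  "b"  orig:{}
  [1..1]={T1}  "b"  orig:{}
  [2..2]={T2}  "c"  orig:{}
  [3..3]={T1}  "b"  orig:{}
  [4..4]={B,T0}  "a"  orig:{B}
  [5..5]={T1}  "b"  orig:{}
  [6..6]={T1}  "b"  orig:{}
  [7..7]={T1}  "b"  orig:{}
  [8..8]={B,T0}  "a"  orig:{B}
  [0..1]=∅  "bb"
  [1..2]={S}  "bc"
  [2..3]=∅  "cb"
  [3..4]={A,X5}  "ba"  orig:{A}
  [4..5]=∅  "ab"
  [5..6]=∅  "bb"
  [6..7]=∅  "bb"
  [7..8]={A,X5}  "ba"  orig:{A}
  [0..2]=∅  "bbc"
  [1..3]=∅  "bcb"
  [2..4]=∅  "cba"
  [3..5]=∅  "bab"
  [4..6]=∅  "abb"
  [5..7]=∅  "bbb"
  [6..8]={S}  "bba"
  [0..3]=∅  "bbcb"
  [1..4]=∅  "bcba"
  [2..5]=∅  "cbab"
  [3..6]=∅  "babb"
  [4..7]=∅  "abbb"
  [5..8]=∅  "bbba"
  [0..4]=∅  "bbcba"
  [1..5]=∅  "bcbab"
  [2..6]=∅  "cbabb"
  [3..7]=∅  "babbb"
  [4..8]=∅  "abbba"
  [0..5]=∅  "bbcbab"
  [1..6]=∅  "bcbabb"
  [2..7]=∅  "cbabbb"
  [3..8]=∅  "babbba"
  [0..6]=∅  "bbcbabb"
  [1..7]=∅  "bcbabbb"
  [2..8]=∅  "cbabbba"
  [0..7]=∅  "bbcbabbb"
  [1..8]=∅  "bcbabbba"
  [0..8]=∅  "bbcbabbba"

S ∉ T[0,8] ⇒ NO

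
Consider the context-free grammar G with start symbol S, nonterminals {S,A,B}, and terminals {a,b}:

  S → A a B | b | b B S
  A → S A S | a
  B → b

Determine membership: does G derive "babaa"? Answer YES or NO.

CNF form of G:
  S -> A X3 | T1 X4 | b
  A -> S X2 | a
  B -> b
  T0 -> a
  T1 -> b
  X2 -> A S
  X3 -> T0 B
  X4 -> B S

CYK table (by increasing span):
  T[0,0] 'b' = {B,S,T1}  orig:{B,S}
  T[1,1] 'a' = {A,T0}  orig:{A}
  T[2,2] 'b' = {B,S,T1}  orig:{B,S}
  T[3,3] 'a' = {A,T0}  orig:{A}
  T[4,4] 'a' = {A,T0}  orig:{A}
  T[0,1] 'ba' = ∅
  T[1,2] 'ab' = {X2,X3}  orig:{}
  T[2,3] 'ba' = ∅
  T[3,4] 'aa' = ∅
  T[0,2] 'bab' = {A}
  T[1,3] 'aba' = ∅
  T[2,4] 'baa' = ∅
  T[0,3] 'baba' = ∅
  T[1,4] 'abaa' = ∅
  T[0,4] 'babaa' = ∅

S ∉ T[0,4] ⇒ NO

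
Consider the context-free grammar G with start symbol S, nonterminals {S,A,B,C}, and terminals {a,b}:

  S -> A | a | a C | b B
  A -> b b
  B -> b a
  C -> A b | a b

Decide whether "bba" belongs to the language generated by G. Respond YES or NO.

CNF form of G:
  S -> T0 B | T0 T0 | T1 C | a
  A -> T0 T0
  B -> T0 T1
  C -> A T0 | T1 T0
  T0 -> b
  T1 -> a

Fill CYK table bottom-up:
  [0..0]={T0}  "b"  orig:{}
  [1..1]={T0}  "b"  orig:{}
  [2..2]={S,T1}  "a"  orig:{S}
  [0..1]={A,S}  "bb"
  [1..2]={B}  "ba"
  [0..2]={S}  "bba"

S ∈ T[0,2] ⇒ YES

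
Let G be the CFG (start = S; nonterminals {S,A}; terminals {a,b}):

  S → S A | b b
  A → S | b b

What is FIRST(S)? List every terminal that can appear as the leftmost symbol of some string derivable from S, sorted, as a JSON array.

Compute FIRST by fixpoint:
[1]
  A via A→b b: +{b}
  S via S→b b: +{b}
  FIRST(S)={b}  FIRST(A)={b}
[2] (no change)
  FIRST(S)={b}  FIRST(A)={b}

FIRST(S) = ["b"]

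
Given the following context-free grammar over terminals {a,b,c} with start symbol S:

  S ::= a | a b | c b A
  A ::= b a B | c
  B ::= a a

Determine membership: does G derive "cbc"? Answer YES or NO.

Convert to CNF:
  S -> T1 T0 | T2 X4 | a
  A -> T0 X3 | c
  B -> T1 T1
  T0 -> b
  T1 -> a
  T2 -> c
  X3 -> T1 B
  X4 -> T0 A

Fill CYK table bottom-up:
  [0..0]={A,T2}  "c"  orig:{A}
  [1..1]={T0}  "b"  orig:{}
  [2..2]={A,T2}  "c"  orig:{A}
  [0..1]=∅  "cb"
  [1..2]={X4}  "bc"  orig:{}
  [0..2]={S}  "cbc"

S ∈ T[0,2] ⇒ YES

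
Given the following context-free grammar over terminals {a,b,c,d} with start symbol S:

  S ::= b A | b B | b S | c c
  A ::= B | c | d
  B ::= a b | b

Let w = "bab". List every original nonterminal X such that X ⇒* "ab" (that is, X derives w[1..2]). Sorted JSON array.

CNF form of G:
  S -> T1 A | T1 B | T1 S | T2 T2
  A -> T0 T1 | b | c | d
  B -> T0 T1 | b
  T0 -> a
  T1 -> b
  T2 -> c

CYK fill — only the sub-triangle for w[1..2]:
  T[1,1] 'a' = {T0}  orig:{}
  T[2,2] 'b' = {A,B,T1}  orig:{A,B}
  T[1,2] 'ab' = {A,B}

Original NTs in T[1,2] deriving "ab": ["A", "B"]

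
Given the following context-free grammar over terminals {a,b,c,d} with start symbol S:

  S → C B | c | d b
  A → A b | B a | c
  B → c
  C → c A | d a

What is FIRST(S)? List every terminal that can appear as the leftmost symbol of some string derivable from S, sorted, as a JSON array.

Compute FIRST by fixpoint:
pass 1:
  A via A→c: +{c}
  B via B→c: +{c}
  C via C→c A: +{c}
  C via C→d a: +{d}
  S via S→C B: +{c,d}
  FIRST(S)={c,d}  FIRST(A)={c}  FIRST(B)={c}  FIRST(C)={c,d}
pass 2: — fixpoint
  FIRST(S)={c,d}  FIRST(A)={c}  FIRST(B)={c}  FIRST(C)={c,d}

FIRST(S) = ["c", "d"]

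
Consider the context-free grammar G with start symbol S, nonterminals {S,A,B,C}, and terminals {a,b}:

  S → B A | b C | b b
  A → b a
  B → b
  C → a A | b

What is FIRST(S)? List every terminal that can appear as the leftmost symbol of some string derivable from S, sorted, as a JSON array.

FIRST sets, iterate to fixpoint:
pass 1:
  A via A→b a: +{b}
  B via B→b: +{b}
  C via C→a A: +{a}
  C via C→b: +{b}
  S via S→B A: +{b}
  FIRST[S]={b}  FIRST[A]={b}  FIRST[B]={b}  FIRST[C]={a,b}
pass 2: (no change)
  FIRST[S]={b}  FIRST[A]={b}  FIRST[B]={b}  FIRST[C]={a,b}

FIRST(S) = ["b"]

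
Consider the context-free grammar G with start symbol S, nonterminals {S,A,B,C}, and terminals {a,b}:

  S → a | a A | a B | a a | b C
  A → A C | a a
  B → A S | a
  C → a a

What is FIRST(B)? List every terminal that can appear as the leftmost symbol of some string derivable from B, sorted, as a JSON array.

FIRST iteration:
[1]
  A via A→a a: +{a}
  B via B→A S: +{a}
  C via C→a a: +{a}
  S via S→a: +{a}
  S via S→b C: +{b}
  FIRST[S]={a,b}  FIRST[A]={a}  FIRST[B]={a}  FIRST[C]={a}
[2] done
  FIRST[S]={a,b}  FIRST[A]={a}  FIRST[B]={a}  FIRST[C]={a}

FIRST(B) = ["a"]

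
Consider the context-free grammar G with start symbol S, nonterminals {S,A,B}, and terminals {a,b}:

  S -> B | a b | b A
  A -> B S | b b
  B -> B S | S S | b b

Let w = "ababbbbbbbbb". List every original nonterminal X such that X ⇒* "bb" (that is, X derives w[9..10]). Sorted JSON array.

Convert to CNF:
  S -> B S | S S | T0 A | T0 T0 | T1 T0
  A -> B S | T0 T0
  B -> B S | S S | T0 T0
  T0 -> b
  T1 -> a

Fill CYK table bottom-up, restricted to cells inside w[9..10]:
  [9..9]={T0}  "b"  orig:{}
  [10..10]={T0}  "b"  orig:{}
  [9..10]={A,B,S}  "bb"

Original NTs in T[9,10] deriving "bb": ["A", "B", "S"]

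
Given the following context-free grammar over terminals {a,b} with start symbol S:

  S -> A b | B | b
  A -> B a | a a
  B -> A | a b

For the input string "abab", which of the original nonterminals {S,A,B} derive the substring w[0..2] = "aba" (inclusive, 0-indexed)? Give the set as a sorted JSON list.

CNF form of G:
  S -> A T1 | B T0 | T0 T0 | T0 T1 | b
  A -> B T0 | T0 T0
  B -> B T0 | T0 T0 | T0 T1
  T0 -> a
  T1 -> b

CYK fill — only the sub-triangle for w[0..2]:
  T[0,0] 'a' = {T0}  orig:{}
  T[1,1] 'b' = {S,T1}  orig:{S}
  T[2,2] 'a' = {T0}  orig:{}
  T[0,1] 'ab' = {B,S}
  T[1,2] 'ba' = ∅
  T[0,2] 'aba' = {A,B,S}

Original NTs in T[0,2] deriving "aba": ["A", "B", "S"]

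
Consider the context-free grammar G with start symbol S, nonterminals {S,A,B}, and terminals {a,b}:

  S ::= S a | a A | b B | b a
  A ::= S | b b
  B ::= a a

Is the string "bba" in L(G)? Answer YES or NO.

Convert to CNF:
  S -> S T0 | T0 A | T1 B | T1 T0
  A -> S T0 | T0 A | T1 B | T1 T0 | T1 T1
  B -> T0 T0
  T0 -> a
  T1 -> b

Fill CYK table bottom-up:
  cell(0,0) b: {T1}  orig:{}
  cell(1,1) b: {T1}  orig:{}
  cell(2,2) a: {T0}  orig:{}
  cell(0,1) bb: {A}
  cell(1,2) ba: {A,S}
  cell(0,2) bba: ∅

S ∉ T[0,2] ⇒ NO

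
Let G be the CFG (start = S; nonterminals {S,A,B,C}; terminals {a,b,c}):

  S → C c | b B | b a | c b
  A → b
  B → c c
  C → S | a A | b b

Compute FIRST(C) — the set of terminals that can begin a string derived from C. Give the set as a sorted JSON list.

FIRST iteration:
round 1:
  A via A→b: +{b}
  B via B→c c: +{c}
  C via C→a A: +{a}
  C via C→b b: +{b}
  S via S→C c: +{a,b}
  S via S→c b: +{c}
  FIRST[S]={a,b,c}  FIRST[A]={b}  FIRST[B]={c}  FIRST[C]={a,b}
round 2:
  C via C→S: +{c}
  FIRST[S]={a,b,c}  FIRST[A]={b}  FIRST[B]={c}  FIRST[C]={a,b,c}
round 3: (stable)
  FIRST[S]={a,b,c}  FIRST[A]={b}  FIRST[B]={c}  FIRST[C]={a,b,c}

FIRST(C) = ["a", "b", "c"]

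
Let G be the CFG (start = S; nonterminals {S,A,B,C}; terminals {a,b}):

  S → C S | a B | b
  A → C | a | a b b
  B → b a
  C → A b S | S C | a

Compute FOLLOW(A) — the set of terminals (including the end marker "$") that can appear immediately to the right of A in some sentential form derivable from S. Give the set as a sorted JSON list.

FIRST iteration:
[1]
  A via A→a: +{a}
  B via B→b a: +{b}
  C via C→A b S: +{a}
  S via S→C S: +{a}
  S via S→b: +{b}
  S: {a,b}  A: {a}  B: {b}  C: {a}
[2]
  C via C→S C: +{b}
  S: {a,b}  A: {a}  B: {b}  C: {a,b}
[3]
  A via A→C: +{b}
  S: {a,b}  A: {a,b}  B: {b}  C: {a,b}
[4] (stable)
  S: {a,b}  A: {a,b}  B: {b}  C: {a,b}

Compute FOLLOW by fixpoint:
seed FOLLOW(S) with $
[1]
  C→A b S: FOLLOW(A) ⊇ FIRST(b) = {b}; new: +{b}
  C→S C: FOLLOW(S) ⊇ FIRST(C) = {a,b}; new: +{a,b}
  S→C S: FOLLOW(C) ⊇ FIRST(S) = {a,b}; new: +{a,b}
  S→a B: FOLLOW(B) ⊇ FOLLOW(S) ⊇ {$,a,b}; new: +{$,a,b}
  FOLLOW(S)={$,a,b}  FOLLOW(A)={b}  FOLLOW(B)={$,a,b}  FOLLOW(C)={a,b}
[2] done
  FOLLOW(S)={$,a,b}  FOLLOW(A)={b}  FOLLOW(B)={$,a,b}  FOLLOW(C)={a,b}

FOLLOW(A) = ["b"]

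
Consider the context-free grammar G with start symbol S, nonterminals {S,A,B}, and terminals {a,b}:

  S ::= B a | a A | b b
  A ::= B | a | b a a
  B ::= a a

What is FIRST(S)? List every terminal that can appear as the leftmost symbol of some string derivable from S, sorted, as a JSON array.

FIRST sets, iterate to fixpoint:
iter 1:
  A via A→a: +{a}
  A via A→b a a: +{b}
  B via B→a a: +{a}
  S via S→B a: +{a}
  S via S→b b: +{b}
  FIRST[S]={a,b}  FIRST[A]={a,b}  FIRST[B]={a}
iter 2: (stable)
  FIRST[S]={a,b}  FIRST[A]={a,b}  FIRST[B]={a}

FIRST(S) = ["a", "b"]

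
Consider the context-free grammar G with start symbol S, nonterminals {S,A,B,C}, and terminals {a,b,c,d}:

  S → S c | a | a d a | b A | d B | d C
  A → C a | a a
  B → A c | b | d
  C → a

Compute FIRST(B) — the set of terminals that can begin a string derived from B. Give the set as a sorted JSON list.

FIRST iteration:
pass 1:
  A via A→a a: +{a}
  B via B→A c: +{a}
  B via B→b: +{b}
  B via B→d: +{d}
  C via C→a: +{a}
  S via S→a: +{a}
  S via S→b A: +{b}
  S via S→d B: +{d}
  S: {a,b,d}  A: {a}  B: {a,b,d}  C: {a}
pass 2: — fixpoint
  S: {a,b,d}  A: {a}  B: {a,b,d}  C: {a}

FIRST(B) = ["a", "b", "d"]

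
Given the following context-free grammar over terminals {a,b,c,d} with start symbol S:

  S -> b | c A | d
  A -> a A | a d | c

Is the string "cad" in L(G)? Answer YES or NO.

CNF form of G:
  S -> T2 A | b | d
  A -> T0 A | T0 T1 | c
  T0 -> a
  T1 -> d
  T2 -> c

Fill CYK table bottom-up:
  cell(0,0) c: {A,T2}  orig:{A}
  cell(1,1) a: {T0}  orig:{}
  cell(2,2) d: {S,T1}  orig:{S}
  cell(0,1) ca: ∅
  cell(1,2) ad: {A}
  cell(0,2) cad: {S}

S ∈ T[0,2] ⇒ YES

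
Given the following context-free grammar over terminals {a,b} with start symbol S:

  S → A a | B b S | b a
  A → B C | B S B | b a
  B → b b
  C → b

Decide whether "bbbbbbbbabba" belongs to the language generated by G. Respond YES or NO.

Convert to CNF:
  S -> A T1 | B X3 | T0 T1
  A -> B C | B X2 | T0 T1
  B -> T0 T0
  C -> b
  T0 -> b
  T1 -> a
  X2 -> S B
  X3 -> T0 S

CYK fill:
  cell(0,0) b: {C,T0}  orig:{C}
  cell(1,1) b: {C,T0}  orig:{C}
  cell(2,2) b: {C,T0}  orig:{C}
  cell(3,3) b: {C,T0}  orig:{C}
  cell(4,4) b: {C,T0}  orig:{C}
  cell(5,5) b: {C,T0}  orig:{C}
  cell(6,6) b: {C,T0}  orig:{C}
  cell(7,7) b: {C,T0}  orig:{C}
  cell(8,8) a: {T1}  orig:{}
  cell(9,9) b: {C,T0}  orig:{C}
  cell(10,10) b: {C,T0}  orig:{C}
  cell(11,11) a: {T1}  orig:{}
  cell(0,1) bb: {B}
  cell(1,2) bb: {B}
  cell(2,3) bb: {B}
  cell(3,4) bb: {B}
  cell(4,5) bb: {B}
  cell(5,6) bb: {B}
  cell(6,7) bb: {B}
  cell(7,8) ba: {A,S}
  cell(8,9) ab: ∅
  cell(9,10) bb: {B}
  cell(10,11) ba: {A,S}
  cell(0,2) bbb: {A}
  cell(1,3) bbb: {A}
  cell(2,4) bbb: {A}
  cell(3,5) bbb: {A}
  cell(4,6) bbb: {A}
  cell(5,7) bbb: {A}
  cell(6,8) bba: {X3}  orig:{}
  cell(7,9) bab: ∅
  cell(8,10) abb: ∅
  cell(9,11) bba: {X3}  orig:{}
  cell(0,3) bbbb: ∅
  cell(1,4) bbbb: ∅
  cell(2,5) bbbb: ∅
  cell(3,6) bbbb: ∅
  cell(4,7) bbbb: ∅
  cell(5,8) bbba: {S}
  cell(6,9) bbab: ∅
  cell(7,10) babb: {X2}  orig:{}
  cell(8,11) abba: ∅
  cell(0,4) bbbbb: ∅
  cell(1,5) bbbbb: ∅
  cell(2,6) bbbbb: ∅
  cell(3,7) bbbbb: ∅
  cell(4,8) bbbba: {S,X3}  orig:{S}
  cell(5,9) bbbab: ∅
  cell(6,10) bbabb: ∅
  cell(7,11) babba: ∅
  cell(0,5) bbbbbb: ∅
  cell(1,6) bbbbbb: ∅
  cell(2,7) bbbbbb: ∅
  cell(3,8) bbbbba: {X3}  orig:{}
  cell(4,9) bbbbab: ∅
  cell(5,10) bbbabb: {A,X2}  orig:{A}
  cell(6,11) bbabba: ∅
  cell(0,6) bbbbbbb: ∅
  cell(1,7) bbbbbbb: ∅
  cell(2,8) bbbbbba: {S}
  cell(3,9) bbbbbab: ∅
  cell(4,10) bbbbabb: {X2}  orig:{}
  cell(5,11) bbbabba: {S}
  cell(0,7) bbbbbbbb: ∅
  cell(1,8) bbbbbbba: {S,X3}  orig:{S}
  cell(2,9) bbbbbbab: ∅
  cell(3,10) bbbbbabb: {A}
  cell(4,11) bbbbabba: {X3}  orig:{}
  cell(0,8) bbbbbbbba: {X3}  orig:{}
  cell(1,9) bbbbbbbab: ∅
  cell(2,10) bbbbbbabb: {A,X2}  orig:{A}
  cell(3,11) bbbbbabba: {S}
  cell(0,9) bbbbbbbbab: ∅
  cell(1,10) bbbbbbbabb: {X2}  orig:{}
  cell(2,11) bbbbbbabba: {S,X3}  orig:{S}
  cell(0,10) bbbbbbbbabb: {A}
  cell(1,11) bbbbbbbabba: {X3}  orig:{}
  cell(0,11) bbbbbbbbabba: {S}

S ∈ T[0,11] ⇒ YES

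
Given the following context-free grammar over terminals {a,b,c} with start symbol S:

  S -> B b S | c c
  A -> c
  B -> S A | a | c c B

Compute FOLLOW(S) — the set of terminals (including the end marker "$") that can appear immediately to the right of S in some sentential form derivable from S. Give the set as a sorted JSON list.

FIRST iteration:
pass 1:
  A via A→c: +{c}
  B via B→a: +{a}
  B via B→c c B: +{c}
  S via S→B b S: +{a,c}
  FIRST(S)={a,c}  FIRST(A)={c}  FIRST(B)={a,c}
pass 2: done
  FIRST(S)={a,c}  FIRST(A)={c}  FIRST(B)={a,c}

FOLLOW sets:
seed FOLLOW(S) with $
pass 1:
  B→S A: FOLLOW(S) ⊇ FIRST(A) = {c}; new: +{c}
  S→B b S: FOLLOW(B) ⊇ FIRST(b) = {b}; new: +{b}
  S: {$,c}  A: {}  B: {b}
pass 2:
  B→S A: FOLLOW(A) ⊇ FOLLOW(B) ⊇ {b}; new: +{b}
  S: {$,c}  A: {b}  B: {b}
pass 3: (stable)
  S: {$,c}  A: {b}  B: {b}

FOLLOW(S) = ["$", "c"]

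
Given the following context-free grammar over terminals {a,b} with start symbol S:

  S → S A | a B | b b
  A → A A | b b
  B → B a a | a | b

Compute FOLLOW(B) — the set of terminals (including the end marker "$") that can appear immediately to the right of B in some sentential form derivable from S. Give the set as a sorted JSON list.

Compute FIRST by fixpoint:
iter 1:
  A via A→b b: +{b}
  B via B→a: +{a}
  B via B→b: +{b}
  S via S→a B: +{a}
  S via S→b b: +{b}
  FIRST(S)={a,b}  FIRST(A)={b}  FIRST(B)={a,b}
iter 2: done
  FIRST(S)={a,b}  FIRST(A)={b}  FIRST(B)={a,b}

Compute FOLLOW by fixpoint:
FOLLOW(S) := {$}
round 1:
  A→A A: FOLLOW(A) ⊇ FIRST(A) = {b}; new: +{b}
  B→B a a: FOLLOW(B) ⊇ FIRST(a) = {a}; new: +{a}
  S→S A: FOLLOW(S) ⊇ FIRST(A) = {b}; new: +{b}
  S→S A: FOLLOW(A) ⊇ FOLLOW(S) ⊇ {$,b}; new: +{$}
  S→a B: FOLLOW(B) ⊇ FOLLOW(S) ⊇ {$,b}; new: +{$,b}
  FOLLOW[S]={$,b}  FOLLOW[A]={$,b}  FOLLOW[B]={$,a,b}
round 2: — fixpoint
  FOLLOW[S]={$,b}  FOLLOW[A]={$,b}  FOLLOW[B]={$,a,b}

FOLLOW(B) = ["$", "a", "b"]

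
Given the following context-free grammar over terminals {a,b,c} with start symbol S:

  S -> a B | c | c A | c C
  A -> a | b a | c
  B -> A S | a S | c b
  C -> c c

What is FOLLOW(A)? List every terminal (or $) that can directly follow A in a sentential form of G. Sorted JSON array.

FIRST iteration:
pass 1:
  A via A→a: +{a}
  A via A→b a: +{b}
  A via A→c: +{c}
  B via B→A S: +{a,b,c}
  C via C→c c: +{c}
  S via S→a B: +{a}
  S via S→c: +{c}
  FIRST(S)={a,c}  FIRST(A)={a,b,c}  FIRST(B)={a,b,c}  FIRST(C)={c}
pass 2: done
  FIRST(S)={a,c}  FIRST(A)={a,b,c}  FIRST(B)={a,b,c}  FIRST(C)={c}

FOLLOW sets:
FOLLOW(S) := {$}
pass 1:
  B→A S: FOLLOW(A) ⊇ FIRST(S) = {a,c}; new: +{a,c}
  S→a B: FOLLOW(B) ⊇ FOLLOW(S) ⊇ {$}; new: +{$}
  S→c A: FOLLOW(A) ⊇ FOLLOW(S) ⊇ {$}; new: +{$}
  S→c C: FOLLOW(C) ⊇ FOLLOW(S) ⊇ {$}; new: +{$}
  FOLLOW[S]={$}  FOLLOW[A]={$,a,c}  FOLLOW[B]={$}  FOLLOW[C]={$}
pass 2: (no change)
  FOLLOW[S]={$}  FOLLOW[A]={$,a,c}  FOLLOW[B]={$}  FOLLOW[C]={$}

FOLLOW(A) = ["$", "a", "c"]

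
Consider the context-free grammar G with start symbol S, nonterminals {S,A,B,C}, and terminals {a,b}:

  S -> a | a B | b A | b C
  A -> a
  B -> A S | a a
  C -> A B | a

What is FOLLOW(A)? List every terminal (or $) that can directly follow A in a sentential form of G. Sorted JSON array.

FIRST iteration:
round 1:
  A via A→a: +{a}
  B via B→A S: +{a}
  C via C→A B: +{a}
  S via S→a: +{a}
  S via S→b A: +{b}
  FIRST[S]={a,b}  FIRST[A]={a}  FIRST[B]={a}  FIRST[C]={a}
round 2: (stable)
  FIRST[S]={a,b}  FIRST[A]={a}  FIRST[B]={a}  FIRST[C]={a}

FOLLOW iteration:
FOLLOW(S) := {$}
iter 1:
  B→A S: FOLLOW(A) ⊇ FIRST(S) = {a,b}; new: +{a,b}
  S→a B: FOLLOW(B) ⊇ FOLLOW(S) ⊇ {$}; new: +{$}
  S→b A: FOLLOW(A) ⊇ FOLLOW(S) ⊇ {$}; new: +{$}
  S→b C: FOLLOW(C) ⊇ FOLLOW(S) ⊇ {$}; new: +{$}
  FOLLOW[S]={$}  FOLLOW[A]={$,a,b}  FOLLOW[B]={$}  FOLLOW[C]={$}
iter 2: — fixpoint
  FOLLOW[S]={$}  FOLLOW[A]={$,a,b}  FOLLOW[B]={$}  FOLLOW[C]={$}

FOLLOW(A) = ["$", "a", "b"]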